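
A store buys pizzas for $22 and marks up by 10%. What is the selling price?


Calculate the markup amount:
10% of $22 = $2.20
Add to cost:
$22 + $2.20 = $24.20

$24.20


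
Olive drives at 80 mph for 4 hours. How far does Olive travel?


Use the formula: distance = speed x time
Speed = 80 mph, Time = 4 hours
80 x 4 = 320 miles

320 miles


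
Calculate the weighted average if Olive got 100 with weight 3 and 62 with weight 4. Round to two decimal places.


Weighted sum:
3 x 100 + 4 x 62 = 548
Total weight:
3 + 4 = 7
Weighted average:
548 / 7 = 78.2857... ≈ 78.29

78.29


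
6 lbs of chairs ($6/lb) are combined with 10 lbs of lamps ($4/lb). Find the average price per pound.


Cost of chairs:
6 x $6 = $36
Cost of lamps:
10 x $4 = $40
Total cost: $36 + $40 = $76
Total weight: 16 lbs
Average: $76 / 16 = $4.75/lb

$4.75/lb


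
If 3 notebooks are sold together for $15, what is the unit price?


Total cost: $15
Number of items: 3
Unit price: $15 / 3 = $5

$5


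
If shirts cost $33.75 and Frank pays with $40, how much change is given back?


Start with the amount paid:
$40
Subtract the price:
$40 - $33.75 = $6.25

$6.25


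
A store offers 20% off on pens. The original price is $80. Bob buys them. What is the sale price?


Calculate the discount amount:
20% of $80 = $16
Subtract from original:
$80 - $16 = $64

$64


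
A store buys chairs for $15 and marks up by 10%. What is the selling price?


Calculate the markup amount:
10% of $15 = $1.50
Add to cost:
$15 + $1.50 = $16.50

$16.50


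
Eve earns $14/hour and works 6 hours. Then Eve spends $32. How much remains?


Calculate earnings:
6 x $14 = $84
Subtract spending:
$84 - $32 = $52

$52


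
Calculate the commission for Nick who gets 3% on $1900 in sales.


Convert rate to decimal:
3% = 0.03
Multiply by sales:
$1900 x 0.03 = $57

$57


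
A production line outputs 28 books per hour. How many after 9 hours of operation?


Production rate: 28 books per hour
Time: 9 hours
Total: 28 x 9 = 252 books

252 books


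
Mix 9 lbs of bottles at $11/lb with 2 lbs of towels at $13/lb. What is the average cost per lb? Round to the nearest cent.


Cost of bottles:
9 x $11 = $99
Cost of towels:
2 x $13 = $26
Total cost: $99 + $26 = $125
Total weight: 11 lbs
Average: $125 / 11 = $11.3636... ≈ $11.36/lb

$11.36/lb


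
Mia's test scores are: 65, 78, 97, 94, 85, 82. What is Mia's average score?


Add the scores:
65 + 78 + 97 + 94 + 85 + 82 = 501
Divide by the number of tests:
501 / 6 = 83.5

83.5


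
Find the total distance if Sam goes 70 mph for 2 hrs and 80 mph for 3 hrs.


Leg 1 distance:
70 x 2 = 140 miles
Leg 2 distance:
80 x 3 = 240 miles
Total distance:
140 + 240 = 380 miles

380 miles


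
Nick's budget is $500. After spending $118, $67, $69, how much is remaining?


Add up expenses:
$118 + $67 + $69 = $254
Subtract from budget:
$500 - $254 = $246

$246


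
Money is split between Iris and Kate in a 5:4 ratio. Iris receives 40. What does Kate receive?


Find the multiplier:
40 / 5 = 8
Apply to Kate's share:
4 x 8 = 32

32


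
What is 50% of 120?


Convert percentage to decimal:
50% = 0.5
Multiply:
120 x 0.5 = 60

60


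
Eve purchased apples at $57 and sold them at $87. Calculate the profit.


Selling price = $87
Cost price = $57
Profit = selling price - cost price:
Profit = $87 - $57 = $30

$30


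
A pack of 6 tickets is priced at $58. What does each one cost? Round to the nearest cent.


Total cost: $58
Number of items: 6
Unit price: $58 / 6 = $9.6666... ≈ $9.67

$9.67


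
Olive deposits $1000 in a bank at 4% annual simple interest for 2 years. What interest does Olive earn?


Use the formula I = P x R x T / 100
P x R x T = 1000 x 4 x 2 = 8000
I = 8000 / 100 = $80

$80


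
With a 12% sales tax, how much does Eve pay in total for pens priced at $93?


Calculate the tax:
12% of $93 = $11.16
Add tax to price:
$93 + $11.16 = $104.16

$104.16


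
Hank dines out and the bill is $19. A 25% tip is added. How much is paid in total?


Calculate the tip:
25% of $19 = $4.75
Add tip to meal cost:
$19 + $4.75 = $23.75

$23.75


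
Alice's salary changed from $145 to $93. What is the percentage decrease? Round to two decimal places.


Find the absolute change:
|93 - 145| = 52
Divide by original and multiply by 100:
52 / 145 x 100 = 35.8620...% ≈ 35.86%

35.86%


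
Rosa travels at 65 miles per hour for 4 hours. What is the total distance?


Use the formula: distance = speed x time
Speed = 65 mph, Time = 4 hours
65 x 4 = 260 miles

260 miles


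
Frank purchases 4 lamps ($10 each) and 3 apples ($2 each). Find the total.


Cost of lamps:
4 x $10 = $40
Cost of apples:
3 x $2 = $6
Add both:
$40 + $6 = $46

$46


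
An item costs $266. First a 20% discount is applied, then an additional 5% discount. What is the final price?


First discount:
20% of $266 = $53.20
Price after first discount:
$266 - $53.20 = $212.80
Second discount:
5% of $212.80 = $10.64
Final price:
$212.80 - $10.64 = $202.16

$202.16


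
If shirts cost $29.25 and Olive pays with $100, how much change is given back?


Start with the amount paid:
$100
Subtract the price:
$100 - $29.25 = $70.75

$70.75


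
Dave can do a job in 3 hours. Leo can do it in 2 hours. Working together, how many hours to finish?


Dave's rate: 1/3 of the job per hour
Leo's rate: 1/2 of the job per hour
Combined rate: 1/3 + 1/2 = 5/6 per hour
Time = 1 / (5/6) = 6/5 = 1.2 hours

1.2 hours


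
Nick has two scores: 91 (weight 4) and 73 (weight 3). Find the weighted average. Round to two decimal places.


Weighted sum:
4 x 91 + 3 x 73 = 583
Total weight:
4 + 3 = 7
Weighted average:
583 / 7 = 83.2857... ≈ 83.29

83.29


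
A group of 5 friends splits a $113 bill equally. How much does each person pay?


Total bill: $113
Number of people: 5
Each pays: $113 / 5 = $22.60

$22.60


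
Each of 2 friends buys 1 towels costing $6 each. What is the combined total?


Cost per person:
1 x $6 = $6
Group total:
2 x $6 = $12

$12


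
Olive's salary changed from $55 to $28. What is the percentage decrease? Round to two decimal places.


Find the absolute change:
|28 - 55| = 27
Divide by original and multiply by 100:
27 / 55 x 100 = 49.0909...% ≈ 49.09%

49.09%


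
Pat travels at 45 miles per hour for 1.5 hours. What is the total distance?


Use the formula: distance = speed x time
Speed = 45 mph, Time = 1.5 hours
45 x 1.5 = 67.5 miles

67.5 miles


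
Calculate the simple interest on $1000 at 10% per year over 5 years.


Use the formula I = P x R x T / 100
P x R x T = 1000 x 10 x 5 = 50000
I = 50000 / 100 = $500

$500


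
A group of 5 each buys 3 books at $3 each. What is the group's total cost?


Cost per person:
3 x $3 = $9
Group total:
5 x $9 = $45

$45


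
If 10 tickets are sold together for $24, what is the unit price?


Total cost: $24
Number of items: 10
Unit price: $24 / 10 = $2.40

$2.40


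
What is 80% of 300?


Convert percentage to decimal:
80% = 0.8
Multiply:
300 x 0.8 = 240

240


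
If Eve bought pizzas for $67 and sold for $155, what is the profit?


Selling price = $155
Cost price = $67
Profit = selling price - cost price:
Profit = $155 - $67 = $88

$88


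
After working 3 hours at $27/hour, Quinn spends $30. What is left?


Calculate earnings:
3 x $27 = $81
Subtract spending:
$81 - $30 = $51

$51


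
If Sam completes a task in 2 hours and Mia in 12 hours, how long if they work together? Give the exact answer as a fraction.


Sam's rate: 1/2 of the job per hour
Mia's rate: 1/12 of the job per hour
Combined rate: 1/2 + 1/12 = 7/12 per hour
Time = 1 / (7/12) = 12/7 hours (≈ 1.71 hours)

12/7 hours


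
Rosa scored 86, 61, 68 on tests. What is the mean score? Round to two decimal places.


Add the scores:
86 + 61 + 68 = 215
Divide by the number of tests:
215 / 3 = 71.6666... ≈ 71.67

71.67


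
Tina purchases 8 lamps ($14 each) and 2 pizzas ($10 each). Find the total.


Cost of lamps:
8 x $14 = $112
Cost of pizzas:
2 x $10 = $20
Add both:
$112 + $20 = $132

$132


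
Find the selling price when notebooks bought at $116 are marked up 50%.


Calculate the markup amount:
50% of $116 = $58
Add to cost:
$116 + $58 = $174

$174


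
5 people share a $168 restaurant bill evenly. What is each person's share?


Total bill: $168
Number of people: 5
Each pays: $168 / 5 = $33.60

$33.60


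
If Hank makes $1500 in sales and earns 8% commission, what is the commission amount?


Convert rate to decimal:
8% = 0.08
Multiply by sales:
$1500 x 0.08 = $120

$120


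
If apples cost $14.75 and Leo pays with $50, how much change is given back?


Start with the amount paid:
$50
Subtract the price:
$50 - $14.75 = $35.25

$35.25


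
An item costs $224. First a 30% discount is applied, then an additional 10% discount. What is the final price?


First discount:
30% of $224 = $67.20
Price after first discount:
$224 - $67.20 = $156.80
Second discount:
10% of $156.80 = $15.68
Final price:
$156.80 - $15.68 = $141.12

$141.12


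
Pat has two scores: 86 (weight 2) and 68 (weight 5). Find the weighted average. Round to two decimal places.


Weighted sum:
2 x 86 + 5 x 68 = 512
Total weight:
2 + 5 = 7
Weighted average:
512 / 7 = 73.1428... ≈ 73.14

73.14


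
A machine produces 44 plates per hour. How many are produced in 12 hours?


Production rate: 44 plates per hour
Time: 12 hours
Total: 44 x 12 = 528 plates

528 plates


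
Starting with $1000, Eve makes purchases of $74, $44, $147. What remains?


Add up expenses:
$74 + $44 + $147 = $265
Subtract from budget:
$1000 - $265 = $735

$735


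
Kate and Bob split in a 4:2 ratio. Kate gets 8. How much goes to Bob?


Find the multiplier:
8 / 4 = 2
Apply to Bob's share:
2 x 2 = 4

4


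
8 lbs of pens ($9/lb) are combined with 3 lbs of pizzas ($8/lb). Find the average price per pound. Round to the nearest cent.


Cost of pens:
8 x $9 = $72
Cost of pizzas:
3 x $8 = $24
Total cost: $72 + $24 = $96
Total weight: 11 lbs
Average: $96 / 11 = $8.7272... ≈ $8.73/lb

$8.73/lb


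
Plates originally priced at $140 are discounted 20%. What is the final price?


Calculate the discount amount:
20% of $140 = $28
Subtract from original:
$140 - $28 = $112

$112


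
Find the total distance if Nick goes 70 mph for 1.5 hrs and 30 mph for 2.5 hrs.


Leg 1 distance:
70 x 1.5 = 105 miles
Leg 2 distance:
30 x 2.5 = 75 miles
Total distance:
105 + 75 = 180 miles

180 miles


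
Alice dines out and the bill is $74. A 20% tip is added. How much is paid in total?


Calculate the tip:
20% of $74 = $14.80
Add tip to meal cost:
$74 + $14.80 = $88.80

$88.80


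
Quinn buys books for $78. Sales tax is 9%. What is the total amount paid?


Calculate the tax:
9% of $78 = $7.02
Add tax to price:
$78 + $7.02 = $85.02

$85.02


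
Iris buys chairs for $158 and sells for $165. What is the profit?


Selling price = $165
Cost price = $158
Profit = selling price - cost price:
Profit = $165 - $158 = $7

$7


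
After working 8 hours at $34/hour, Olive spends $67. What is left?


Calculate earnings:
8 x $34 = $272
Subtract spending:
$272 - $67 = $205

$205


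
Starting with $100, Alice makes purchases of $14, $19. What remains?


Add up expenses:
$14 + $19 = $33
Subtract from budget:
$100 - $33 = $67

$67


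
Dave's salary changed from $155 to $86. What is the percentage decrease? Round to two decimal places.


Find the absolute change:
|86 - 155| = 69
Divide by original and multiply by 100:
69 / 155 x 100 = 44.5161...% ≈ 44.52%

44.52%


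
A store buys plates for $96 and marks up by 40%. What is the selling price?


Calculate the markup amount:
40% of $96 = $38.40
Add to cost:
$96 + $38.40 = $134.40

$134.40


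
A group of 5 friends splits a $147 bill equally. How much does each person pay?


Total bill: $147
Number of people: 5
Each pays: $147 / 5 = $29.40

$29.40


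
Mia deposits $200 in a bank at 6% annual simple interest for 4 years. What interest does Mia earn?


Use the formula I = P x R x T / 100
P x R x T = 200 x 6 x 4 = 4800
I = 4800 / 100 = $48

$48


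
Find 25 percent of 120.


Convert percentage to decimal:
25% = 0.25
Multiply:
120 x 0.25 = 30

30


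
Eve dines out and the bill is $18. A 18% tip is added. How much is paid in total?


Calculate the tip:
18% of $18 = $3.24
Add tip to meal cost:
$18 + $3.24 = $21.24

$21.24


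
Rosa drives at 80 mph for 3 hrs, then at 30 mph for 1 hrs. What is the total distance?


Leg 1 distance:
80 x 3 = 240 miles
Leg 2 distance:
30 x 1 = 30 miles
Total distance:
240 + 30 = 270 miles

270 miles


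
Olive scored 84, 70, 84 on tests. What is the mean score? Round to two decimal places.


Add the scores:
84 + 70 + 84 = 238
Divide by the number of tests:
238 / 3 = 79.3333... ≈ 79.33

79.33


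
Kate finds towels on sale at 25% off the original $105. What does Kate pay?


Calculate the discount amount:
25% of $105 = $26.25
Subtract from original:
$105 - $26.25 = $78.75

$78.75


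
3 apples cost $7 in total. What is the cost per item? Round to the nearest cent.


Total cost: $7
Number of items: 3
Unit price: $7 / 3 = $2.3333... ≈ $2.33

$2.33


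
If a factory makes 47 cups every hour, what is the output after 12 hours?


Production rate: 47 cups per hour
Time: 12 hours
Total: 47 x 12 = 564 cups

564 cups


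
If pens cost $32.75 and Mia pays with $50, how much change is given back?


Start with the amount paid:
$50
Subtract the price:
$50 - $32.75 = $17.25

$17.25


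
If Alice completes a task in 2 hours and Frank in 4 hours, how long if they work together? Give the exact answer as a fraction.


Alice's rate: 1/2 of the job per hour
Frank's rate: 1/4 of the job per hour
Combined rate: 1/2 + 1/4 = 3/4 per hour
Time = 1 / (3/4) = 4/3 hours (≈ 1.33 hours)

4/3 hours


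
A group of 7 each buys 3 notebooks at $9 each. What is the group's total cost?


Cost per person:
3 x $9 = $27
Group total:
7 x $27 = $189

$189


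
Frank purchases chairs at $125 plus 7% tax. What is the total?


Calculate the tax:
7% of $125 = $8.75
Add tax to price:
$125 + $8.75 = $133.75

$133.75


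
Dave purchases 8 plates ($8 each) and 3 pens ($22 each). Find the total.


Cost of plates:
8 x $8 = $64
Cost of pens:
3 x $22 = $66
Add both:
$64 + $66 = $130

$130


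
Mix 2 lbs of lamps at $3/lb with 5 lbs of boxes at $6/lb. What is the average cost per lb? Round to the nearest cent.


Cost of lamps:
2 x $3 = $6
Cost of boxes:
5 x $6 = $30
Total cost: $6 + $30 = $36
Total weight: 7 lbs
Average: $36 / 7 = $5.1428... ≈ $5.14/lb

$5.14/lb


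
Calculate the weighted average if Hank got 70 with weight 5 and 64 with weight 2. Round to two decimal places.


Weighted sum:
5 x 70 + 2 x 64 = 478
Total weight:
5 + 2 = 7
Weighted average:
478 / 7 = 68.2857... ≈ 68.29

68.29


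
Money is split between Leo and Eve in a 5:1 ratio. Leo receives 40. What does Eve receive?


Find the multiplier:
40 / 5 = 8
Apply to Eve's share:
1 x 8 = 8

8


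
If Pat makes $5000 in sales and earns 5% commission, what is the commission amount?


Convert rate to decimal:
5% = 0.05
Multiply by sales:
$5000 x 0.05 = $250

$250


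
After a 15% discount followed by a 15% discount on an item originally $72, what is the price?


First discount:
15% of $72 = $10.80
Price after first discount:
$72 - $10.80 = $61.20
Second discount:
15% of $61.20 = $9.18
Final price:
$61.20 - $9.18 = $52.02

$52.02


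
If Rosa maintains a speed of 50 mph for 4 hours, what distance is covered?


Use the formula: distance = speed x time
Speed = 50 mph, Time = 4 hours
50 x 4 = 200 miles

200 miles


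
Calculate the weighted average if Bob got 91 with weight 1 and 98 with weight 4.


Weighted sum:
1 x 91 + 4 x 98 = 483
Total weight:
1 + 4 = 5
Weighted average:
483 / 5 = 96.6

96.6


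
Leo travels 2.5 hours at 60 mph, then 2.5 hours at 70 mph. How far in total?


Leg 1 distance:
60 x 2.5 = 150 miles
Leg 2 distance:
70 x 2.5 = 175 miles
Total distance:
150 + 175 = 325 miles

325 miles


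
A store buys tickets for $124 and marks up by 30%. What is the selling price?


Calculate the markup amount:
30% of $124 = $37.20
Add to cost:
$124 + $37.20 = $161.20

$161.20


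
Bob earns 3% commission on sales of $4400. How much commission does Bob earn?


Convert rate to decimal:
3% = 0.03
Multiply by sales:
$4400 x 0.03 = $132

$132


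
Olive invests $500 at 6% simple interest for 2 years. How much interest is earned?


Use the formula I = P x R x T / 100
P x R x T = 500 x 6 x 2 = 6000
I = 6000 / 100 = $60

$60


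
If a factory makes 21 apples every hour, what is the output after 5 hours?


Production rate: 21 apples per hour
Time: 5 hours
Total: 21 x 5 = 105 apples

105 apples


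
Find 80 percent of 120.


Convert percentage to decimal:
80% = 0.8
Multiply:
120 x 0.8 = 96

96


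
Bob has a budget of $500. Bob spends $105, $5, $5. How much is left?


Add up expenses:
$105 + $5 + $5 = $115
Subtract from budget:
$500 - $115 = $385

$385


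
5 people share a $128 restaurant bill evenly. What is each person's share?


Total bill: $128
Number of people: 5
Each pays: $128 / 5 = $25.60

$25.60


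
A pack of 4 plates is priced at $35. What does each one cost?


Total cost: $35
Number of items: 4
Unit price: $35 / 4 = $8.75

$8.75


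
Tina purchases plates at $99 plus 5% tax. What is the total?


Calculate the tax:
5% of $99 = $4.95
Add tax to price:
$99 + $4.95 = $103.95

$103.95


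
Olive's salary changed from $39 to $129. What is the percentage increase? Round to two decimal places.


Find the absolute change:
|129 - 39| = 90
Divide by original and multiply by 100:
90 / 39 x 100 = 230.7692...% ≈ 230.77%

230.77%


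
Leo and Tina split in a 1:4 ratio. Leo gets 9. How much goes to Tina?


Find the multiplier:
9 / 1 = 9
Apply to Tina's share:
4 x 9 = 36

36


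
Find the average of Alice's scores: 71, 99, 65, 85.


Add the scores:
71 + 99 + 65 + 85 = 320
Divide by the number of tests:
320 / 4 = 80

80


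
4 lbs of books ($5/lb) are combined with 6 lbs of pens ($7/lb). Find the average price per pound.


Cost of books:
4 x $5 = $20
Cost of pens:
6 x $7 = $42
Total cost: $20 + $42 = $62
Total weight: 10 lbs
Average: $62 / 10 = $6.20/lb

$6.20/lb


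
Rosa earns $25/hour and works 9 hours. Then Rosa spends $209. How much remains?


Calculate earnings:
9 x $25 = $225
Subtract spending:
$225 - $209 = $16

$16


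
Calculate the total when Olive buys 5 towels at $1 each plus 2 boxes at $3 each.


Cost of towels:
5 x $1 = $5
Cost of boxes:
2 x $3 = $6
Add both:
$5 + $6 = $11

$11


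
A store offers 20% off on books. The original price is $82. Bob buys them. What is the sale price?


Calculate the discount amount:
20% of $82 = $16.40
Subtract from original:
$82 - $16.40 = $65.60

$65.60


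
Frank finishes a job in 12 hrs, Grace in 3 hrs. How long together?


Frank's rate: 1/12 of the job per hour
Grace's rate: 1/3 of the job per hour
Combined rate: 1/12 + 1/3 = 5/12 per hour
Time = 1 / (5/12) = 12/5 = 2.4 hours

2.4 hours


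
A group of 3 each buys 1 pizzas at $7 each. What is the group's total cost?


Cost per person:
1 x $7 = $7
Group total:
3 x $7 = $21

$21


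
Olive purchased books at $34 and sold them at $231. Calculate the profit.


Selling price = $231
Cost price = $34
Profit = selling price - cost price:
Profit = $231 - $34 = $197

$197


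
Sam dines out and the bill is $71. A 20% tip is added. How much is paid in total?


Calculate the tip:
20% of $71 = $14.20
Add tip to meal cost:
$71 + $14.20 = $85.20

$85.20


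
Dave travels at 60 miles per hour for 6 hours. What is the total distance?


Use the formula: distance = speed x time
Speed = 60 mph, Time = 6 hours
60 x 6 = 360 miles

360 miles


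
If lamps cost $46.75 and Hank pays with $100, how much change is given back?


Start with the amount paid:
$100
Subtract the price:
$100 - $46.75 = $53.25

$53.25


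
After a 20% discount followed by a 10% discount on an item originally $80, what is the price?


First discount:
20% of $80 = $16
Price after first discount:
$80 - $16 = $64
Second discount:
10% of $64 = $6.40
Final price:
$64 - $6.40 = $57.60

$57.60


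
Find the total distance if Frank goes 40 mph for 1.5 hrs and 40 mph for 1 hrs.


Leg 1 distance:
40 x 1.5 = 60 miles
Leg 2 distance:
40 x 1 = 40 miles
Total distance:
60 + 40 = 100 miles

100 miles


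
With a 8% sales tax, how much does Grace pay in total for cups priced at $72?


Calculate the tax:
8% of $72 = $5.76
Add tax to price:
$72 + $5.76 = $77.76

$77.76


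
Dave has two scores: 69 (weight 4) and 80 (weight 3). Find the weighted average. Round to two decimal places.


Weighted sum:
4 x 69 + 3 x 80 = 516
Total weight:
4 + 3 = 7
Weighted average:
516 / 7 = 73.7142... ≈ 73.71

73.71


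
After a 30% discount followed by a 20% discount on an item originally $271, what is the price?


First discount:
30% of $271 = $81.30
Price after first discount:
$271 - $81.30 = $189.70
Second discount:
20% of $189.70 = $37.94
Final price:
$189.70 - $37.94 = $151.76

$151.76


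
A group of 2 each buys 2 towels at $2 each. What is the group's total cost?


Cost per person:
2 x $2 = $4
Group total:
2 x $4 = $8

$8


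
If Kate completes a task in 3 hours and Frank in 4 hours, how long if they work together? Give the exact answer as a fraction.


Kate's rate: 1/3 of the job per hour
Frank's rate: 1/4 of the job per hour
Combined rate: 1/3 + 1/4 = 7/12 per hour
Time = 1 / (7/12) = 12/7 hours (≈ 1.71 hours)

12/7 hours


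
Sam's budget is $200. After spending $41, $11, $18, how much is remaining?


Add up expenses:
$41 + $11 + $18 = $70
Subtract from budget:
$200 - $70 = $130

$130


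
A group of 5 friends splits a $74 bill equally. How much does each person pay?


Total bill: $74
Number of people: 5
Each pays: $74 / 5 = $14.80

$14.80


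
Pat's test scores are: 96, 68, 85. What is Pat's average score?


Add the scores:
96 + 68 + 85 = 249
Divide by the number of tests:
249 / 3 = 83

83


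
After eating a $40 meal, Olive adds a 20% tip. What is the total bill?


Calculate the tip:
20% of $40 = $8
Add tip to meal cost:
$40 + $8 = $48

$48


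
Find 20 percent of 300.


Convert percentage to decimal:
20% = 0.2
Multiply:
300 x 0.2 = 60

60


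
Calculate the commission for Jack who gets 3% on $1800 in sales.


Convert rate to decimal:
3% = 0.03
Multiply by sales:
$1800 x 0.03 = $54

$54


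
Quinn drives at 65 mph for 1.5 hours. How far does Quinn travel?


Use the formula: distance = speed x time
Speed = 65 mph, Time = 1.5 hours
65 x 1.5 = 97.5 miles

97.5 miles


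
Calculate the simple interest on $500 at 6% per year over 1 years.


Use the formula I = P x R x T / 100
P x R x T = 500 x 6 x 1 = 3000
I = 3000 / 100 = $30

$30


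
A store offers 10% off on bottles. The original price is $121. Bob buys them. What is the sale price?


Calculate the discount amount:
10% of $121 = $12.10
Subtract from original:
$121 - $12.10 = $108.90

$108.90


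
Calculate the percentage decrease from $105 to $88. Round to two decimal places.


Find the absolute change:
|88 - 105| = 17
Divide by original and multiply by 100:
17 / 105 x 100 = 16.1904...% ≈ 16.19%

16.19%


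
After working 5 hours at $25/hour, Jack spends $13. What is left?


Calculate earnings:
5 x $25 = $125
Subtract spending:
$125 - $13 = $112

$112


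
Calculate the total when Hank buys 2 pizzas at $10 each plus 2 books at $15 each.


Cost of pizzas:
2 x $10 = $20
Cost of books:
2 x $15 = $30
Add both:
$20 + $30 = $50

$50


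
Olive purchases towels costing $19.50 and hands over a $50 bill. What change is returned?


Start with the amount paid:
$50
Subtract the price:
$50 - $19.50 = $30.50

$30.50


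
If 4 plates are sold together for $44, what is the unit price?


Total cost: $44
Number of items: 4
Unit price: $44 / 4 = $11

$11


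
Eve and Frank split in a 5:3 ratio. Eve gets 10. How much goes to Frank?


Find the multiplier:
10 / 5 = 2
Apply to Frank's share:
3 x 2 = 6

6


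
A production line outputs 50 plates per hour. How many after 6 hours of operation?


Production rate: 50 plates per hour
Time: 6 hours
Total: 50 x 6 = 300 plates

300 plates


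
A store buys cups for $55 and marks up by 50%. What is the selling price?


Calculate the markup amount:
50% of $55 = $27.50
Add to cost:
$55 + $27.50 = $82.50

$82.50


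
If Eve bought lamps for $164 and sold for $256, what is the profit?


Selling price = $256
Cost price = $164
Profit = selling price - cost price:
Profit = $256 - $164 = $92

$92


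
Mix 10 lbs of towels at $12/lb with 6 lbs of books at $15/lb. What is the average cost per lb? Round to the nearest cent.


Cost of towels:
10 x $12 = $120
Cost of books:
6 x $15 = $90
Total cost: $120 + $90 = $210
Total weight: 16 lbs
Average: $210 / 16 = $13.125 ≈ $13.13/lb

$13.13/lb


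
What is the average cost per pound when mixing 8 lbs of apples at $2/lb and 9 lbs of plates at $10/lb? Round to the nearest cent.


Cost of apples:
8 x $2 = $16
Cost of plates:
9 x $10 = $90
Total cost: $16 + $90 = $106
Total weight: 17 lbs
Average: $106 / 17 = $6.2352... ≈ $6.24/lb

$6.24/lb


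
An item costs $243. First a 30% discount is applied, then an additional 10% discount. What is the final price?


First discount:
30% of $243 = $72.90
Price after first discount:
$243 - $72.90 = $170.10
Second discount:
10% of $170.10 = $17.01
Final price:
$170.10 - $17.01 = $153.09

$153.09


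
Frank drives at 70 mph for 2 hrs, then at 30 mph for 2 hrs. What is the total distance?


Leg 1 distance:
70 x 2 = 140 miles
Leg 2 distance:
30 x 2 = 60 miles
Total distance:
140 + 60 = 200 miles

200 miles


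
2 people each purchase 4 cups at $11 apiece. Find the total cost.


Cost per person:
4 x $11 = $44
Group total:
2 x $44 = $88

$88


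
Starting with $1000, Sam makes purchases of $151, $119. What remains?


Add up expenses:
$151 + $119 = $270
Subtract from budget:
$1000 - $270 = $730

$730


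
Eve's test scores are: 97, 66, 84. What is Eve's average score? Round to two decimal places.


Add the scores:
97 + 66 + 84 = 247
Divide by the number of tests:
247 / 3 = 82.3333... ≈ 82.33

82.33


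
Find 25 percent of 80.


Convert percentage to decimal:
25% = 0.25
Multiply:
80 x 0.25 = 20

20


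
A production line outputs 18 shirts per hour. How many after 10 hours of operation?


Production rate: 18 shirts per hour
Time: 10 hours
Total: 18 x 10 = 180 shirts

180 shirts


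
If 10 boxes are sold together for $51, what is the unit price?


Total cost: $51
Number of items: 10
Unit price: $51 / 10 = $5.10

$5.10


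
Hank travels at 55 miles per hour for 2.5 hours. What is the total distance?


Use the formula: distance = speed x time
Speed = 55 mph, Time = 2.5 hours
55 x 2.5 = 137.5 miles

137.5 miles


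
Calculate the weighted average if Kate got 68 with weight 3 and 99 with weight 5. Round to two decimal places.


Weighted sum:
3 x 68 + 5 x 99 = 699
Total weight:
3 + 5 = 8
Weighted average:
699 / 8 = 87.375 ≈ 87.38

87.38


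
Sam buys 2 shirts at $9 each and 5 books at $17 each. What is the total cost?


Cost of shirts:
2 x $9 = $18
Cost of books:
5 x $17 = $85
Add both:
$18 + $85 = $103

$103


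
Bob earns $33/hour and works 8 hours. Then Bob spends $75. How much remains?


Calculate earnings:
8 x $33 = $264
Subtract spending:
$264 - $75 = $189

$189


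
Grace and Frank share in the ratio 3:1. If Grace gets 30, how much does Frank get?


Find the multiplier:
30 / 3 = 10
Apply to Frank's share:
1 x 10 = 10

10


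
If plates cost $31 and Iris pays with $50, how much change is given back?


Start with the amount paid:
$50
Subtract the price:
$50 - $31 = $19

$19


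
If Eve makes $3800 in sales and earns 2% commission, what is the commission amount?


Convert rate to decimal:
2% = 0.02
Multiply by sales:
$3800 x 0.02 = $76

$76


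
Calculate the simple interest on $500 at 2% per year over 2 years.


Use the formula I = P x R x T / 100
P x R x T = 500 x 2 x 2 = 2000
I = 2000 / 100 = $20

$20


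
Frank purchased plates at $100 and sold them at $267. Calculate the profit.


Selling price = $267
Cost price = $100
Profit = selling price - cost price:
Profit = $267 - $100 = $167

$167


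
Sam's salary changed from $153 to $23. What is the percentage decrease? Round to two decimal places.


Find the absolute change:
|23 - 153| = 130
Divide by original and multiply by 100:
130 / 153 x 100 = 84.9673...% ≈ 84.97%

84.97%


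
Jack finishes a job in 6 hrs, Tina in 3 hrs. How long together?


Jack's rate: 1/6 of the job per hour
Tina's rate: 1/3 of the job per hour
Combined rate: 1/6 + 1/3 = 1/2 per hour
Time = 1 / (1/2) = 2 hours

2 hours


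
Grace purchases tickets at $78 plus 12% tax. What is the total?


Calculate the tax:
12% of $78 = $9.36
Add tax to price:
$78 + $9.36 = $87.36

$87.36


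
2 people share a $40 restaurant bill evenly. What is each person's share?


Total bill: $40
Number of people: 2
Each pays: $40 / 2 = $20

$20


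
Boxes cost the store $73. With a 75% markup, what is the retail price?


Calculate the markup amount:
75% of $73 = $54.75
Add to cost:
$73 + $54.75 = $127.75

$127.75


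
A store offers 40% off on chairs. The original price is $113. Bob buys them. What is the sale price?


Calculate the discount amount:
40% of $113 = $45.20
Subtract from original:
$113 - $45.20 = $67.80

$67.80


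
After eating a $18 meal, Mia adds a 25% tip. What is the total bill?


Calculate the tip:
25% of $18 = $4.50
Add tip to meal cost:
$18 + $4.50 = $22.50

$22.50


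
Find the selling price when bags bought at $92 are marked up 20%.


Calculate the markup amount:
20% of $92 = $18.40
Add to cost:
$92 + $18.40 = $110.40

$110.40


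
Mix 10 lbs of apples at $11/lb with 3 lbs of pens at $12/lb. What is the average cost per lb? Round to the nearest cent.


Cost of apples:
10 x $11 = $110
Cost of pens:
3 x $12 = $36
Total cost: $110 + $36 = $146
Total weight: 13 lbs
Average: $146 / 13 = $11.2307... ≈ $11.23/lb

$11.23/lb


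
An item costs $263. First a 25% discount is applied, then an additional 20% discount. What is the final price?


First discount:
25% of $263 = $65.75
Price after first discount:
$263 - $65.75 = $197.25
Second discount:
20% of $197.25 = $39.45
Final price:
$197.25 - $39.45 = $157.80

$157.80


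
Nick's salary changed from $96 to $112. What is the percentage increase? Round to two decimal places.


Find the absolute change:
|112 - 96| = 16
Divide by original and multiply by 100:
16 / 96 x 100 = 16.6666...% ≈ 16.67%

16.67%


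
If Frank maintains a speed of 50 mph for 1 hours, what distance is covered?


Use the formula: distance = speed x time
Speed = 50 mph, Time = 1 hours
50 x 1 = 50 miles

50 miles


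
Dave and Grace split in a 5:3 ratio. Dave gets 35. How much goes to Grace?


Find the multiplier:
35 / 5 = 7
Apply to Grace's share:
3 x 7 = 21

21


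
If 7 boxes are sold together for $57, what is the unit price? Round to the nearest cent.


Total cost: $57
Number of items: 7
Unit price: $57 / 7 = $8.1428... ≈ $8.14

$8.14


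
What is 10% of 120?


Convert percentage to decimal:
10% = 0.1
Multiply:
120 x 0.1 = 12

12


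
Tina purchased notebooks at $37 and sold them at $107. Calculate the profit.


Selling price = $107
Cost price = $37
Profit = selling price - cost price:
Profit = $107 - $37 = $70

$70


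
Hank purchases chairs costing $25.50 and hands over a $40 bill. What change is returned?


Start with the amount paid:
$40
Subtract the price:
$40 - $25.50 = $14.50

$14.50


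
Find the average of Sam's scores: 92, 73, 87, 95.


Add the scores:
92 + 73 + 87 + 95 = 347
Divide by the number of tests:
347 / 4 = 86.75

86.75


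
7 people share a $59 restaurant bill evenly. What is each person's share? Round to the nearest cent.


Total bill: $59
Number of people: 7
Each pays: $59 / 7 = $8.4285... ≈ $8.43

$8.43


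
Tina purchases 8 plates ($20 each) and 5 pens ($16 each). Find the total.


Cost of plates:
8 x $20 = $160
Cost of pens:
5 x $16 = $80
Add both:
$160 + $80 = $240

$240


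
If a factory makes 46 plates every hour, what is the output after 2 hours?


Production rate: 46 plates per hour
Time: 2 hours
Total: 46 x 2 = 92 plates

92 plates


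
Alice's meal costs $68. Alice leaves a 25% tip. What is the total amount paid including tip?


Calculate the tip:
25% of $68 = $17
Add tip to meal cost:
$68 + $17 = $85

$85


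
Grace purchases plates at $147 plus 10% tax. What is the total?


Calculate the tax:
10% of $147 = $14.70
Add tax to price:
$147 + $14.70 = $161.70

$161.70


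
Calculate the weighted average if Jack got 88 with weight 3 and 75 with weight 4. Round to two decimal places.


Weighted sum:
3 x 88 + 4 x 75 = 564
Total weight:
3 + 4 = 7
Weighted average:
564 / 7 = 80.5714... ≈ 80.57

80.57


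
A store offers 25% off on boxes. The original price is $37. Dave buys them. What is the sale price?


Calculate the discount amount:
25% of $37 = $9.25
Subtract from original:
$37 - $9.25 = $27.75

$27.75


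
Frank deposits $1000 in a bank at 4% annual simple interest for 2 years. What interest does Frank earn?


Use the formula I = P x R x T / 100
P x R x T = 1000 x 4 x 2 = 8000
I = 8000 / 100 = $80

$80


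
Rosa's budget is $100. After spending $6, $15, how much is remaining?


Add up expenses:
$6 + $15 = $21
Subtract from budget:
$100 - $21 = $79

$79


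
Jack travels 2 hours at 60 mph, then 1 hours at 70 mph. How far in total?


Leg 1 distance:
60 x 2 = 120 miles
Leg 2 distance:
70 x 1 = 70 miles
Total distance:
120 + 70 = 190 miles

190 miles


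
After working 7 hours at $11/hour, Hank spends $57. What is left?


Calculate earnings:
7 x $11 = $77
Subtract spending:
$77 - $57 = $20

$20


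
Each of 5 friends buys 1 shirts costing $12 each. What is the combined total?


Cost per person:
1 x $12 = $12
Group total:
5 x $12 = $60

$60


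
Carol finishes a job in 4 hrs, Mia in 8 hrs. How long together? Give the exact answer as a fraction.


Carol's rate: 1/4 of the job per hour
Mia's rate: 1/8 of the job per hour
Combined rate: 1/4 + 1/8 = 3/8 per hour
Time = 1 / (3/8) = 8/3 hours (≈ 2.67 hours)

8/3 hours


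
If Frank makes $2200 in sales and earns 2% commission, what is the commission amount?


Convert rate to decimal:
2% = 0.02
Multiply by sales:
$2200 x 0.02 = $44

$44


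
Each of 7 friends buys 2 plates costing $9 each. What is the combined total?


Cost per person:
2 x $9 = $18
Group total:
7 x $18 = $126

$126


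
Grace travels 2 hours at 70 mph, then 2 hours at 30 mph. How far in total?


Leg 1 distance:
70 x 2 = 140 miles
Leg 2 distance:
30 x 2 = 60 miles
Total distance:
140 + 60 = 200 miles

200 miles


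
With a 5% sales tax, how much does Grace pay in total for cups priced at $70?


Calculate the tax:
5% of $70 = $3.50
Add tax to price:
$70 + $3.50 = $73.50

$73.50


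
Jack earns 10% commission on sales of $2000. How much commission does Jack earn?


Convert rate to decimal:
10% = 0.1
Multiply by sales:
$2000 x 0.1 = $200

$200


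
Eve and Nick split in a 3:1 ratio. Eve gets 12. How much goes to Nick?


Find the multiplier:
12 / 3 = 4
Apply to Nick's share:
1 x 4 = 4

4


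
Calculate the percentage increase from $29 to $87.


Find the absolute change:
|87 - 29| = 58
Divide by original and multiply by 100:
58 / 29 x 100 = 200%

200%


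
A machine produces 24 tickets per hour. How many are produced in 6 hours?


Production rate: 24 tickets per hour
Time: 6 hours
Total: 24 x 6 = 144 tickets

144 tickets


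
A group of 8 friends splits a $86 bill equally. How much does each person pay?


Total bill: $86
Number of people: 8
Each pays: $86 / 8 = $10.75

$10.75


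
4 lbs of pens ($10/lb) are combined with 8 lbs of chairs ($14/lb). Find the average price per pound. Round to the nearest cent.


Cost of pens:
4 x $10 = $40
Cost of chairs:
8 x $14 = $112
Total cost: $40 + $112 = $152
Total weight: 12 lbs
Average: $152 / 12 = $12.6666... ≈ $12.67/lb

$12.67/lb


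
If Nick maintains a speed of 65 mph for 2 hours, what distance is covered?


Use the formula: distance = speed x time
Speed = 65 mph, Time = 2 hours
65 x 2 = 130 miles

130 miles


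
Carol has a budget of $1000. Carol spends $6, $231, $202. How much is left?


Add up expenses:
$6 + $231 + $202 = $439
Subtract from budget:
$1000 - $439 = $561

$561


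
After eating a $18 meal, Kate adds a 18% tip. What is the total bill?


Calculate the tip:
18% of $18 = $3.24
Add tip to meal cost:
$18 + $3.24 = $21.24

$21.24


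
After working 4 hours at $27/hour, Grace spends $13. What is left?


Calculate earnings:
4 x $27 = $108
Subtract spending:
$108 - $13 = $95

$95


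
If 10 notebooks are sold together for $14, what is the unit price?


Total cost: $14
Number of items: 10
Unit price: $14 / 10 = $1.40

$1.40


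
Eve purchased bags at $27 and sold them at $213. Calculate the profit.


Selling price = $213
Cost price = $27
Profit = selling price - cost price:
Profit = $213 - $27 = $186

$186


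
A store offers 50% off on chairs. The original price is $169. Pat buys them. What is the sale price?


Calculate the discount amount:
50% of $169 = $84.50
Subtract from original:
$169 - $84.50 = $84.50

$84.50


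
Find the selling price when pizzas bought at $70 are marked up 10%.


Calculate the markup amount:
10% of $70 = $7
Add to cost:
$70 + $7 = $77

$77


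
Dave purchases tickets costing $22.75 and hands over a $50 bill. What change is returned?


Start with the amount paid:
$50
Subtract the price:
$50 - $22.75 = $27.25

$27.25


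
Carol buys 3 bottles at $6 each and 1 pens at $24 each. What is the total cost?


Cost of bottles:
3 x $6 = $18
Cost of pens:
1 x $24 = $24
Add both:
$18 + $24 = $42

$42


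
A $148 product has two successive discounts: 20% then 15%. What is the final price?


First discount:
20% of $148 = $29.60
Price after first discount:
$148 - $29.60 = $118.40
Second discount:
15% of $118.40 = $17.76
Final price:
$118.40 - $17.76 = $100.64

$100.64


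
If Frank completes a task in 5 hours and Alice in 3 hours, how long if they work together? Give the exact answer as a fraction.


Frank's rate: 1/5 of the job per hour
Alice's rate: 1/3 of the job per hour
Combined rate: 1/5 + 1/3 = 8/15 per hour
Time = 1 / (8/15) = 15/8 hours (≈ 1.88 hours)

15/8 hours


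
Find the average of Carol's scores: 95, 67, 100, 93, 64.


Add the scores:
95 + 67 + 100 + 93 + 64 = 419
Divide by the number of tests:
419 / 5 = 83.8

83.8


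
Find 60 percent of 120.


Convert percentage to decimal:
60% = 0.6
Multiply:
120 x 0.6 = 72

72


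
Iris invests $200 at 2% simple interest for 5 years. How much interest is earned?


Use the formula I = P x R x T / 100
P x R x T = 200 x 2 x 5 = 2000
I = 2000 / 100 = $20

$20


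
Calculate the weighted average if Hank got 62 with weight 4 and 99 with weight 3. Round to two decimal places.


Weighted sum:
4 x 62 + 3 x 99 = 545
Total weight:
4 + 3 = 7
Weighted average:
545 / 7 = 77.8571... ≈ 77.86

77.86
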